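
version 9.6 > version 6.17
True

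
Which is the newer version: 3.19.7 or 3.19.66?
3.19.66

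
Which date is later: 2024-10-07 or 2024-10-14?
2024-10-14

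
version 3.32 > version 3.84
False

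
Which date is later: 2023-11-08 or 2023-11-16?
2023-11-16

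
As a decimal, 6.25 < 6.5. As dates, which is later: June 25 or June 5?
June 25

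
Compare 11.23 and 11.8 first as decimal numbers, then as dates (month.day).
As decimals: 11.23 < 11.8. As dates: 11/23 is later than 11/8 (day 23 > day 8).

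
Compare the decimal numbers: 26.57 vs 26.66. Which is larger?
26.66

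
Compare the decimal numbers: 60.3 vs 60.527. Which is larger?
60.527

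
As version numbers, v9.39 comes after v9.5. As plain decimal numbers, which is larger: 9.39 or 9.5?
9.5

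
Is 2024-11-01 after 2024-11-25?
No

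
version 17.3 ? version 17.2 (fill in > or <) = >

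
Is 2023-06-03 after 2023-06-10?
No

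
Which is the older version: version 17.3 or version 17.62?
version 17.3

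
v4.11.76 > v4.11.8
True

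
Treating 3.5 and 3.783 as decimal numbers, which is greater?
3.783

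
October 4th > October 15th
False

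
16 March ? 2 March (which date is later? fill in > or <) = >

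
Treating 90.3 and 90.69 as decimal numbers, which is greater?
90.69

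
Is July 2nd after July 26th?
No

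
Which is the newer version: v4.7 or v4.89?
v4.89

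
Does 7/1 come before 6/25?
No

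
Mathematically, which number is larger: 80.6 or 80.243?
80.6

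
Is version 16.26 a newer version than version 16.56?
No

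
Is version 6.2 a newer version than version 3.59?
Yes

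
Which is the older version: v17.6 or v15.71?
v15.71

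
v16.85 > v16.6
True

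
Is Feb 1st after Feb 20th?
No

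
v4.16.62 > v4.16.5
True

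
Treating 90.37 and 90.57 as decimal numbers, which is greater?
90.57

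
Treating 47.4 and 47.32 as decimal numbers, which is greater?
47.4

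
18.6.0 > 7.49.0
True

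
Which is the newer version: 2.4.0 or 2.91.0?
2.91.0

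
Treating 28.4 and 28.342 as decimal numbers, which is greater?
28.4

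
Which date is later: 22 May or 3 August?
3 August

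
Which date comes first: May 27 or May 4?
May 4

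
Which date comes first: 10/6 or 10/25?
10/6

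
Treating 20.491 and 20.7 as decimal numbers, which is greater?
20.7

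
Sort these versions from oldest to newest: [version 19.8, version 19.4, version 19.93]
[version 19.4, version 19.8, version 19.93]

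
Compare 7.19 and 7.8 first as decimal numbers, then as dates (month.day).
As decimals: 7.19 < 7.8. As dates: 7/19 is later than 7/8 (day 19 > day 8).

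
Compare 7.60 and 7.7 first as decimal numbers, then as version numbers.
As decimals: 7.60 < 7.7. As versions: v7.60 > v7.7 (minor version 60 > 7).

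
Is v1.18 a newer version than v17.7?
No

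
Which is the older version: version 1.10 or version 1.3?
version 1.3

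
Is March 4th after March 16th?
No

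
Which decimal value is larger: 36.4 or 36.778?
36.778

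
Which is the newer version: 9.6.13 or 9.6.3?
9.6.13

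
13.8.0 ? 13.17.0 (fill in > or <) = <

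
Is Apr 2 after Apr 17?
No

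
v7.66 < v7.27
False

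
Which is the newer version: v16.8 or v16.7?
v16.8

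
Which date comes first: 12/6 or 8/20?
8/20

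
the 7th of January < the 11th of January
True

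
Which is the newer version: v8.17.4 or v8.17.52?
v8.17.52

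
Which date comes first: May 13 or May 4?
May 4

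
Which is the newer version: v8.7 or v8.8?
v8.8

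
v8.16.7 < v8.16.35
True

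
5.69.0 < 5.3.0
False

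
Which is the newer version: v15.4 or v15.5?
v15.5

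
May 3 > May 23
False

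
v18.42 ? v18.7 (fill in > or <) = >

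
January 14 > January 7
True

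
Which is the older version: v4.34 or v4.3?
v4.3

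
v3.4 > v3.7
False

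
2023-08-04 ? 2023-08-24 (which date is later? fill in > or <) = <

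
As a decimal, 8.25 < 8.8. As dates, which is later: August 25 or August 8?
August 25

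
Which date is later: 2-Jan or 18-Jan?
18-Jan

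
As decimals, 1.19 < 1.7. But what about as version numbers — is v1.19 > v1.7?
True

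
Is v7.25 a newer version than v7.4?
Yes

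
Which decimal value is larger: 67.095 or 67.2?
67.2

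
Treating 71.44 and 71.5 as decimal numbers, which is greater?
71.5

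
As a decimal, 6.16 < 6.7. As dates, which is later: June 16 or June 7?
June 16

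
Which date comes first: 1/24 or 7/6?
1/24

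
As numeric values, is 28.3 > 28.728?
False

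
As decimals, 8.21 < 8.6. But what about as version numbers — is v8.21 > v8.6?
True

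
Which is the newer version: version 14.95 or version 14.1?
version 14.95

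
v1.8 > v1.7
True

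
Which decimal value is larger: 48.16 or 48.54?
48.54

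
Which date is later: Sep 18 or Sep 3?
Sep 18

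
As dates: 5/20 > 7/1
False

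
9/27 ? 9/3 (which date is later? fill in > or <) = >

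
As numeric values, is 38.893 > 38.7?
True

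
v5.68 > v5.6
True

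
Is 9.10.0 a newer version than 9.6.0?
Yes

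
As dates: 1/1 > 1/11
False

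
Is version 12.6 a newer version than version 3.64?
Yes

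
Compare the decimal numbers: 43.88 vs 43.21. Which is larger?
43.88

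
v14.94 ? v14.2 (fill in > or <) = >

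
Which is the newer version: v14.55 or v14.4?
v14.55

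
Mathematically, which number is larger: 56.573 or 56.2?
56.573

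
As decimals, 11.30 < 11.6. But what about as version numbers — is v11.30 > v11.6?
True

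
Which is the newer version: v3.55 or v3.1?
v3.55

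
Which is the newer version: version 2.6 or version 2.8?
version 2.8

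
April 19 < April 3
False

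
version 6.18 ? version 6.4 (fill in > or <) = >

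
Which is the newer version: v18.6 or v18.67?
v18.67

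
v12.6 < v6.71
False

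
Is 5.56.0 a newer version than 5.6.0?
Yes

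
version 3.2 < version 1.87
False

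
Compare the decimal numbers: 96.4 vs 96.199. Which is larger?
96.4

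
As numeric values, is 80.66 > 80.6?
True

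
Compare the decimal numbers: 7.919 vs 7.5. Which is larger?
7.919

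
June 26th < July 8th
True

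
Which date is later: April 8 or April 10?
April 10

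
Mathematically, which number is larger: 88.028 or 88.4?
88.4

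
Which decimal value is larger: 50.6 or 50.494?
50.6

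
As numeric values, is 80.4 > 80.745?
False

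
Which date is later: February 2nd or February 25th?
February 25th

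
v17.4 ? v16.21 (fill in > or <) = >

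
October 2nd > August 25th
True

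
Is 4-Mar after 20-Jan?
Yes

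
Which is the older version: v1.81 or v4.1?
v1.81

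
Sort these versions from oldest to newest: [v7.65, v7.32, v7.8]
[v7.8, v7.32, v7.65]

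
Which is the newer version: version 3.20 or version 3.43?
version 3.43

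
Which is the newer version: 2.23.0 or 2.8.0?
2.23.0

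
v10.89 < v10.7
False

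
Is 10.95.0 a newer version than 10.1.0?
Yes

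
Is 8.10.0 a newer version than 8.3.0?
Yes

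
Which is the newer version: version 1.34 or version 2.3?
version 2.3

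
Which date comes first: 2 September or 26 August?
26 August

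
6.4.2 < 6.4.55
True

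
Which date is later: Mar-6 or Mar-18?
Mar-18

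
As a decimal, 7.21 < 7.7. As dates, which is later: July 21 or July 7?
July 21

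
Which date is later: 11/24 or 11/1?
11/24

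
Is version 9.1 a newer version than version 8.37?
Yes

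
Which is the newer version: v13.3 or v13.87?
v13.87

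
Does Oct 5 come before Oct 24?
Yes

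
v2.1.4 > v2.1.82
False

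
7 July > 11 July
False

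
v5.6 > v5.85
False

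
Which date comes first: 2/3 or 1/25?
1/25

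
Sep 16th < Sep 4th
False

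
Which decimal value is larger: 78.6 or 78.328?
78.6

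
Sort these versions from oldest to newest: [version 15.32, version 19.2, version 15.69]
[version 15.32, version 15.69, version 19.2]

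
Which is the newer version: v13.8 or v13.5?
v13.8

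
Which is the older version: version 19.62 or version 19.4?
version 19.4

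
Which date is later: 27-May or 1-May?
27-May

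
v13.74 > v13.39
True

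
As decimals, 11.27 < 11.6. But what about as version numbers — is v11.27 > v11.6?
True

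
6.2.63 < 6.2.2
False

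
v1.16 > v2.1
False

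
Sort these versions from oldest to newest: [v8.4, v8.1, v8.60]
[v8.1, v8.4, v8.60]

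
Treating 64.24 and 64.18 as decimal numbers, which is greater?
64.24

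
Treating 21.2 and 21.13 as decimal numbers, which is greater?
21.2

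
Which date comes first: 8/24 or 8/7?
8/7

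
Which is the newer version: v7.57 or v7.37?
v7.57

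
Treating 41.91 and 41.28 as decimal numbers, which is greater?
41.91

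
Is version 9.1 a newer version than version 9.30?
No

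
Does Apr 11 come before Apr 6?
No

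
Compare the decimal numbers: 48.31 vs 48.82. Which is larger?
48.82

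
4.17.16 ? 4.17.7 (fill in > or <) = >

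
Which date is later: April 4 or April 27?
April 27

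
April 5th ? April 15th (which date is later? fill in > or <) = <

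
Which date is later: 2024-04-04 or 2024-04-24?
2024-04-24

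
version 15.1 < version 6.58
False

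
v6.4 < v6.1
False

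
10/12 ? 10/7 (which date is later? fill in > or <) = >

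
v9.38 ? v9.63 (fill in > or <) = <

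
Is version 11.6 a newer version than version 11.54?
No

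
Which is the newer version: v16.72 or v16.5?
v16.72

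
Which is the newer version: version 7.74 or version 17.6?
version 17.6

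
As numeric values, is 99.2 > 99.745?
False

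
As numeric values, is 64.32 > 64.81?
False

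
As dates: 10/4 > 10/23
False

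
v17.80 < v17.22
False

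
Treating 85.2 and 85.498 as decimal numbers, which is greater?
85.498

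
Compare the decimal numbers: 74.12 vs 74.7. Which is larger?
74.7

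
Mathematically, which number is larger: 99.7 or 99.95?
99.95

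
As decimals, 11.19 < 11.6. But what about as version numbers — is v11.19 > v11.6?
True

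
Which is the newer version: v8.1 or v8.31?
v8.31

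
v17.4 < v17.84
True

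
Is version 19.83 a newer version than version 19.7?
Yes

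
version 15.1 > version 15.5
False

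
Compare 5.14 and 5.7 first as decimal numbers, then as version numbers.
As decimals: 5.14 < 5.7. As versions: v5.14 > v5.7 (minor version 14 > 7).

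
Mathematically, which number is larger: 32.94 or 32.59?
32.94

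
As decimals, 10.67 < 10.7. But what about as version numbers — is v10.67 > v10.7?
True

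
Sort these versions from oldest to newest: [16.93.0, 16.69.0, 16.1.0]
[16.1.0, 16.69.0, 16.93.0]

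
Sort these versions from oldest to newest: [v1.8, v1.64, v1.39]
[v1.8, v1.39, v1.64]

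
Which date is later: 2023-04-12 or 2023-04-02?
2023-04-12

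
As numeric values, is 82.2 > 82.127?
True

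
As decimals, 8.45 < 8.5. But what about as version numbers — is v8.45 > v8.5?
True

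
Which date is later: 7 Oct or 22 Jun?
7 Oct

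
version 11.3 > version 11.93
False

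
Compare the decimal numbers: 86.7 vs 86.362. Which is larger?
86.7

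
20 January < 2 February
True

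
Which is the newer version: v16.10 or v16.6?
v16.10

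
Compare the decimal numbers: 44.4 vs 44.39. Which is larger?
44.4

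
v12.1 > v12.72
False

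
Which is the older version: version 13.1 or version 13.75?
version 13.1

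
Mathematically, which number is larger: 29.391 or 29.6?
29.6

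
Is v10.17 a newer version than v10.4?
Yes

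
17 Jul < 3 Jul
False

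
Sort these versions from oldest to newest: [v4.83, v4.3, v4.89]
[v4.3, v4.83, v4.89]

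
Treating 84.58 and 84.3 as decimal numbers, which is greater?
84.58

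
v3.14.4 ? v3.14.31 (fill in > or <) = <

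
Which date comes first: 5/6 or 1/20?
1/20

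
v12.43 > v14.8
False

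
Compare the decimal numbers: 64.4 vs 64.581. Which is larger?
64.581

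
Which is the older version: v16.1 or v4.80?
v4.80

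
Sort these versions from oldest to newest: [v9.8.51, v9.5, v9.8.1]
[v9.5, v9.8.1, v9.8.51]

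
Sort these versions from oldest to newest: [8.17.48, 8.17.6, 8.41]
[8.17.6, 8.17.48, 8.41]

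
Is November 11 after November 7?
Yes. Day 11 comes after day 7 in November — this is a date comparison, not a decimal one (the decimal 11.11 would be smaller than 11.7).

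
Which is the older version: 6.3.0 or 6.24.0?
6.3.0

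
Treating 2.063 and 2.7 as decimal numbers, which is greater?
2.7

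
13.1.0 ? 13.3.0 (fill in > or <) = <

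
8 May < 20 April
False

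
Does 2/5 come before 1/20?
No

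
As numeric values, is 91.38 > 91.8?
False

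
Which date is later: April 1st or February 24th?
April 1st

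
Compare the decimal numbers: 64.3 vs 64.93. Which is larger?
64.93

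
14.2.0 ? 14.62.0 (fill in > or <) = <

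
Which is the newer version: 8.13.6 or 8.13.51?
8.13.51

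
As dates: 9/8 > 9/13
False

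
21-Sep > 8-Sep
True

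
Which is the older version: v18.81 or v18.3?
v18.3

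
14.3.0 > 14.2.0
True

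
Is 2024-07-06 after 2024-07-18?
No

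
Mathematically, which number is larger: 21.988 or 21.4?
21.988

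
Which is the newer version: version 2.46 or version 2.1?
version 2.46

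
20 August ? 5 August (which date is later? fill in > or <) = >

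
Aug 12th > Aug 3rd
True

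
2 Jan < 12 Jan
True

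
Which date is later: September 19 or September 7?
September 19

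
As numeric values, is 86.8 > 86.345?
True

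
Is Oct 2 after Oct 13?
No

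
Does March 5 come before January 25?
No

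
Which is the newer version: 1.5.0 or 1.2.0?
1.5.0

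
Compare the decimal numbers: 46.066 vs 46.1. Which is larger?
46.1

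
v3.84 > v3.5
True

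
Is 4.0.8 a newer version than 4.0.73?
No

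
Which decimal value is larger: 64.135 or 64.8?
64.8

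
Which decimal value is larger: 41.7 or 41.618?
41.7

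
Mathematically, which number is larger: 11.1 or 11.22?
11.22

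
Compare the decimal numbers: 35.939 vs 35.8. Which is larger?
35.939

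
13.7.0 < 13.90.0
True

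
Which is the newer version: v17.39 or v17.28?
v17.39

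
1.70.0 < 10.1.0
True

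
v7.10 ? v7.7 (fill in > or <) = >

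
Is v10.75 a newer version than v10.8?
Yes. Version numbers are compared segment by segment as integers, not as decimals: minor version 75 > 8, so v10.75 > v10.8 (even though the decimal 10.75 < 10.8).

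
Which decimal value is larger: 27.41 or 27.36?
27.41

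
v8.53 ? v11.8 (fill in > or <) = <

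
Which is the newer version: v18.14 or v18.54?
v18.54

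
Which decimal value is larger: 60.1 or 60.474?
60.474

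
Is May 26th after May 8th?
Yes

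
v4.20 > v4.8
True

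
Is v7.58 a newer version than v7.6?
Yes. Version numbers are compared segment by segment as integers, not as decimals: minor version 58 > 6, so v7.58 > v7.6 (even though the decimal 7.58 < 7.6).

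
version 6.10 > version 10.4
False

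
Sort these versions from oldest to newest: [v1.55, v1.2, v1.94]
[v1.2, v1.55, v1.94]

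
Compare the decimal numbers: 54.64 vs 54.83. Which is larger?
54.83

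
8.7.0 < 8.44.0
True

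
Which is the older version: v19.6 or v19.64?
v19.6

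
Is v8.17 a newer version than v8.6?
Yes. Version numbers are compared segment by segment as integers, not as decimals: minor version 17 > 6, so v8.17 > v8.6 (even though the decimal 8.17 < 8.6).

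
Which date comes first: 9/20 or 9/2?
9/2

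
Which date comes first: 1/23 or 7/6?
1/23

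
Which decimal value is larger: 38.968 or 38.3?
38.968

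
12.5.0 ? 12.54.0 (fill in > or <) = <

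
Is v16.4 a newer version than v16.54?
No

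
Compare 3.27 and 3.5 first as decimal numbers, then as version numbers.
As decimals: 3.27 < 3.5. As versions: v3.27 > v3.5 (minor version 27 > 5).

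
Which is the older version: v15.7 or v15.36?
v15.7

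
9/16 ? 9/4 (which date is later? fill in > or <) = >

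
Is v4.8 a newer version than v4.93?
No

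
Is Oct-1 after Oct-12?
No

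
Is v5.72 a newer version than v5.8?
Yes. Version numbers are compared segment by segment as integers, not as decimals: minor version 72 > 8, so v5.72 > v5.8 (even though the decimal 5.72 < 5.8).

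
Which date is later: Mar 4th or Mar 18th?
Mar 18th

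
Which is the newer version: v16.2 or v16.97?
v16.97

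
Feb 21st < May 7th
True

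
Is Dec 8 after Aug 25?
Yes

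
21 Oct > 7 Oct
True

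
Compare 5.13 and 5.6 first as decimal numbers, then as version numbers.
As decimals: 5.13 < 5.6. As versions: v5.13 > v5.6 (minor version 13 > 6).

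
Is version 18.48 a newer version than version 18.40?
Yes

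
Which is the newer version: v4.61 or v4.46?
v4.61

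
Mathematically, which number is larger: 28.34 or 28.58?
28.58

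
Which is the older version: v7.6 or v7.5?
v7.5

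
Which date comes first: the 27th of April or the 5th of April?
the 5th of April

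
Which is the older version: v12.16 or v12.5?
v12.5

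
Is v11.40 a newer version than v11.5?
Yes. Version numbers are compared segment by segment as integers, not as decimals: minor version 40 > 5, so v11.40 > v11.5 (even though the decimal 11.40 < 11.5).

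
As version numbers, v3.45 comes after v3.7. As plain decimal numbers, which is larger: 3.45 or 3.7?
3.7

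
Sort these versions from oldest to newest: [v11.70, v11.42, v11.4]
[v11.4, v11.42, v11.70]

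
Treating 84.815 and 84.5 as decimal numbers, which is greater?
84.815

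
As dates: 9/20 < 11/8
True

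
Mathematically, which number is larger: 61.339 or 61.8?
61.8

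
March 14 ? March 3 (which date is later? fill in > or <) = >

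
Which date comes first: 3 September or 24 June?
24 June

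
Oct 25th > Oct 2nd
True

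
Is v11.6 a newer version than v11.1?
Yes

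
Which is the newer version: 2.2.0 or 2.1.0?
2.2.0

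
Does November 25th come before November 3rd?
No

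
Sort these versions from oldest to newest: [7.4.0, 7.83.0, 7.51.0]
[7.4.0, 7.51.0, 7.83.0]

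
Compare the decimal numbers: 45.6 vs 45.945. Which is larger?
45.945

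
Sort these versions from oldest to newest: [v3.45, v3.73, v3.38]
[v3.38, v3.45, v3.73]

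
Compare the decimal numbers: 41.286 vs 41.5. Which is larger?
41.5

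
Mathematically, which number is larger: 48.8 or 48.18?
48.8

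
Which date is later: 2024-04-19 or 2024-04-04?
2024-04-19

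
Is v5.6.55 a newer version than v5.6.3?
Yes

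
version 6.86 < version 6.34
False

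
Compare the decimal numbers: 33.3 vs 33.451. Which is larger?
33.451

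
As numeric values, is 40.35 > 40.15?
True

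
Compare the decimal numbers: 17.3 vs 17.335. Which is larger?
17.335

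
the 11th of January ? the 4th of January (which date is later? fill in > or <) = >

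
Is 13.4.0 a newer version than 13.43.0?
No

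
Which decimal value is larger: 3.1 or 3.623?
3.623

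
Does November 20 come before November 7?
No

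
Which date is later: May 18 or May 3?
May 18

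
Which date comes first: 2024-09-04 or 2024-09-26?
2024-09-04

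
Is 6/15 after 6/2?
Yes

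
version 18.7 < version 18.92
True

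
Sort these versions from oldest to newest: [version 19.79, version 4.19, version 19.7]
[version 4.19, version 19.7, version 19.79]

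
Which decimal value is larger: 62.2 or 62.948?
62.948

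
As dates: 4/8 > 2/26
True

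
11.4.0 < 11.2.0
False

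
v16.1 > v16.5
False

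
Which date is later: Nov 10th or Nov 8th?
Nov 10th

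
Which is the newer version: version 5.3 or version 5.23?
version 5.23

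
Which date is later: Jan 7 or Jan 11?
Jan 11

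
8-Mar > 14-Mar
False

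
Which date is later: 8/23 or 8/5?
8/23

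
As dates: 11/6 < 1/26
False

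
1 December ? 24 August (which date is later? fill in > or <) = >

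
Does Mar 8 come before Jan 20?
No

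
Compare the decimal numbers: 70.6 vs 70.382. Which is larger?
70.6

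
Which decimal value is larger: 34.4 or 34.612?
34.612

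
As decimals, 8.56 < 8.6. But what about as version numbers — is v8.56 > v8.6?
True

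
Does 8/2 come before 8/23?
Yes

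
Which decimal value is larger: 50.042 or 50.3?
50.3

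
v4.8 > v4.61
False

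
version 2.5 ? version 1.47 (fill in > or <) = >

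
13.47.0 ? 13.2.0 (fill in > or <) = >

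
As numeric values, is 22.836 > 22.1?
True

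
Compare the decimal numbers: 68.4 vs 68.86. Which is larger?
68.86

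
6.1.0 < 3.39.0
False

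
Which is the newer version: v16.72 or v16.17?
v16.72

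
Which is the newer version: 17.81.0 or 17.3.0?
17.81.0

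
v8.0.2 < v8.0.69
True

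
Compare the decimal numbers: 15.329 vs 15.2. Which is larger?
15.329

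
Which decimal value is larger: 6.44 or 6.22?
6.44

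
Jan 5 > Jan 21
False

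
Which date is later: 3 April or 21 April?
21 April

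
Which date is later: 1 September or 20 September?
20 September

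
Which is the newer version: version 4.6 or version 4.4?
version 4.6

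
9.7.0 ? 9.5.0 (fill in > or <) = >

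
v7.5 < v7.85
True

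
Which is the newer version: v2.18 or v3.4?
v3.4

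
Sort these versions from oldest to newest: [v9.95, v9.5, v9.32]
[v9.5, v9.32, v9.95]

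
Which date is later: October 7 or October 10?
October 10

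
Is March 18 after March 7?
Yes. Day 18 comes after day 7 in March — this is a date comparison, not a decimal one (the decimal 3.18 would be smaller than 3.7).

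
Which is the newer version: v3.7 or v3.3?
v3.7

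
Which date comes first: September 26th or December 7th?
September 26th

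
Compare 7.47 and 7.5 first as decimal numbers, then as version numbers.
As decimals: 7.47 < 7.5. As versions: v7.47 > v7.5 (minor version 47 > 5).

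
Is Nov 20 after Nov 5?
Yes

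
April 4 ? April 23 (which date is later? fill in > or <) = <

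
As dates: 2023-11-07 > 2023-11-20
False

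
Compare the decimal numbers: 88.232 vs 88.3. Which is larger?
88.3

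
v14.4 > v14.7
False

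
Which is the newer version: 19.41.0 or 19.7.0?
19.41.0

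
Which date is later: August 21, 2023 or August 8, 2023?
August 21, 2023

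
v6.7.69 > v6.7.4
True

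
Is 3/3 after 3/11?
No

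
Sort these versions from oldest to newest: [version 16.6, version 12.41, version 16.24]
[version 12.41, version 16.6, version 16.24]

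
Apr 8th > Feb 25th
True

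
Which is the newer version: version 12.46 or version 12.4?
version 12.46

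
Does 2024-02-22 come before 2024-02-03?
No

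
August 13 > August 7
True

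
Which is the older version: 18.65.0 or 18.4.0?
18.4.0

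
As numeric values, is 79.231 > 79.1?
True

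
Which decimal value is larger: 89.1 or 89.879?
89.879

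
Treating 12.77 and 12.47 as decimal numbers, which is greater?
12.77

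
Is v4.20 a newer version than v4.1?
Yes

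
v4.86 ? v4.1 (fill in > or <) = >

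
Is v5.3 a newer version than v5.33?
No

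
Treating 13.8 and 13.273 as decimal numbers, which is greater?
13.8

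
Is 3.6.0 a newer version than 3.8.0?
No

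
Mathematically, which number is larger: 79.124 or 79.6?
79.6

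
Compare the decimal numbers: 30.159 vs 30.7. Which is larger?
30.7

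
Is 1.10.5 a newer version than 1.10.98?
No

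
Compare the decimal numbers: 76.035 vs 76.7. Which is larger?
76.7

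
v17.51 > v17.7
True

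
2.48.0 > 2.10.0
True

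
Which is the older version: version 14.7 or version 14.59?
version 14.7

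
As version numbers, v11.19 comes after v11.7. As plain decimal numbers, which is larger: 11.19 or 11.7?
11.7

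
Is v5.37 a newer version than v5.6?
Yes. Version numbers are compared segment by segment as integers, not as decimals: minor version 37 > 6, so v5.37 > v5.6 (even though the decimal 5.37 < 5.6).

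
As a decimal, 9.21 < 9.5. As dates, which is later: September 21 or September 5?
September 21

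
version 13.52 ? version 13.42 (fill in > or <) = >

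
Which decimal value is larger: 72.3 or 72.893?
72.893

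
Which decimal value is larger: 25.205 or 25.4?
25.4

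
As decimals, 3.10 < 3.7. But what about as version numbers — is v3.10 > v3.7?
True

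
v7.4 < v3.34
False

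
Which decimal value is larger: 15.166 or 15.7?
15.7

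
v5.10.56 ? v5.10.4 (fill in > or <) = >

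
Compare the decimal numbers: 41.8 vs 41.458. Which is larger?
41.8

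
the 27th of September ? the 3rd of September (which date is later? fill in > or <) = >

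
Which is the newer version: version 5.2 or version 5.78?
version 5.78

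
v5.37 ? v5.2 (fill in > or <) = >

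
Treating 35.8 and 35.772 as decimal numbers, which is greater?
35.8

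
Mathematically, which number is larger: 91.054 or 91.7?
91.7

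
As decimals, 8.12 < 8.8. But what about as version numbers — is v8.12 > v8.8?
True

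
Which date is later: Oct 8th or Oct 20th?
Oct 20th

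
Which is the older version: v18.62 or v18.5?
v18.5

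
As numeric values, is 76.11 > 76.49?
False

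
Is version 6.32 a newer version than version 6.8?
Yes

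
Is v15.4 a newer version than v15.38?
No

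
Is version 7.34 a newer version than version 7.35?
No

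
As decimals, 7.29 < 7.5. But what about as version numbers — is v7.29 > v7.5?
True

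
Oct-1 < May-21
False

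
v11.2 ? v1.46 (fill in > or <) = >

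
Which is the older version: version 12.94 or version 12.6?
version 12.6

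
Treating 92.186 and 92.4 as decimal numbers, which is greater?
92.4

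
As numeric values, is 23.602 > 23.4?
True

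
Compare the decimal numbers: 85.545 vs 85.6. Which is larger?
85.6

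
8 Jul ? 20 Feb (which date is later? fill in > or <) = >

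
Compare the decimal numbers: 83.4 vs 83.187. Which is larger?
83.4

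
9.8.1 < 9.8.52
True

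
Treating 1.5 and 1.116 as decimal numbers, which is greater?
1.5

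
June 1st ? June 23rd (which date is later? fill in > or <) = <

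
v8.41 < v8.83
True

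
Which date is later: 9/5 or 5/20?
9/5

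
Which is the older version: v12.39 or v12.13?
v12.13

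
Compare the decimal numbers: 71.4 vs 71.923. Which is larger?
71.923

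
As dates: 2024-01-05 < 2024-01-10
True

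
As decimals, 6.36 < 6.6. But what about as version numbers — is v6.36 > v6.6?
True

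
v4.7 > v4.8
False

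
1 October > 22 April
True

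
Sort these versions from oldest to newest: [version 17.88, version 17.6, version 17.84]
[version 17.6, version 17.84, version 17.88]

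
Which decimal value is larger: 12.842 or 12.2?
12.842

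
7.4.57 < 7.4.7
False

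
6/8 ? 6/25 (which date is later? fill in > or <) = <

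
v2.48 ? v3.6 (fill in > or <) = <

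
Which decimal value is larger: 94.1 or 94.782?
94.782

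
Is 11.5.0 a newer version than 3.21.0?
Yes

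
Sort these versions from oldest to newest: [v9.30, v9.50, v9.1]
[v9.1, v9.30, v9.50]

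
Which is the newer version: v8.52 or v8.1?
v8.52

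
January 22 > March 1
False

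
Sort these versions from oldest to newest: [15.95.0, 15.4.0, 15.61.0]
[15.4.0, 15.61.0, 15.95.0]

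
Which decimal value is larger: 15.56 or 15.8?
15.8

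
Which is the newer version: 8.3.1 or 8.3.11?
8.3.11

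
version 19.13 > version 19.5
True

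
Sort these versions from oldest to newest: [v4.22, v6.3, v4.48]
[v4.22, v4.48, v6.3]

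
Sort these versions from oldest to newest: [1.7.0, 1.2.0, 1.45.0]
[1.2.0, 1.7.0, 1.45.0]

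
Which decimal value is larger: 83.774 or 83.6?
83.774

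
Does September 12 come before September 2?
No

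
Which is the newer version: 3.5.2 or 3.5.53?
3.5.53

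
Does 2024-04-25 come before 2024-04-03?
No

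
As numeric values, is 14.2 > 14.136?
True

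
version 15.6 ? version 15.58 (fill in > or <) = <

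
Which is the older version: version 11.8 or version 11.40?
version 11.8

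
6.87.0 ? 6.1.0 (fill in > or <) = >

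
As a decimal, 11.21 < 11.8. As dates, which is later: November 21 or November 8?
November 21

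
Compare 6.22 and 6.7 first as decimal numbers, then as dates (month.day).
As decimals: 6.22 < 6.7. As dates: 6/22 is later than 6/7 (day 22 > day 7).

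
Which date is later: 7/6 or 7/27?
7/27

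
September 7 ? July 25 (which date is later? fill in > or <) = >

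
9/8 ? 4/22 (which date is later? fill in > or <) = >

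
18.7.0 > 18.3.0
True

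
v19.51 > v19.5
True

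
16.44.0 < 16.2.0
False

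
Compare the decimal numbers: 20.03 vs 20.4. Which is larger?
20.4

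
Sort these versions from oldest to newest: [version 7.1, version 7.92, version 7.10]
[version 7.1, version 7.10, version 7.92]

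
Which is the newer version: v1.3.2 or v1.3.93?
v1.3.93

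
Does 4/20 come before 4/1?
No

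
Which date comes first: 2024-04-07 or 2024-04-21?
2024-04-07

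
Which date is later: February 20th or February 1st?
February 20th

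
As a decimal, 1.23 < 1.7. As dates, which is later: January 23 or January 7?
January 23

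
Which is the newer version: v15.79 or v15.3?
v15.79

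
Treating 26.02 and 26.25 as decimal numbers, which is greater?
26.25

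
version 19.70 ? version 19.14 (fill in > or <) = >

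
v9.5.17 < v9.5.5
False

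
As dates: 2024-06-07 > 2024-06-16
False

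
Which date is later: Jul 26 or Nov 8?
Nov 8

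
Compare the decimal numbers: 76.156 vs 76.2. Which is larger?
76.2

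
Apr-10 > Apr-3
True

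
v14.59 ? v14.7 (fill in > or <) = >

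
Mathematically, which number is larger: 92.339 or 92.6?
92.6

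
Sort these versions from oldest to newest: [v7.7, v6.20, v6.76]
[v6.20, v6.76, v7.7]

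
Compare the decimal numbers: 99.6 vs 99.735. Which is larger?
99.735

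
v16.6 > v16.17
False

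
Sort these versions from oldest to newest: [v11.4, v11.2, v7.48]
[v7.48, v11.2, v11.4]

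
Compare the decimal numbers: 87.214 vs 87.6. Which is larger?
87.6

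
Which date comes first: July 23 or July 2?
July 2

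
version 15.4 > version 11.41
True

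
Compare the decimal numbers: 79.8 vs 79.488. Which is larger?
79.8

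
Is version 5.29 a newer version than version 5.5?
Yes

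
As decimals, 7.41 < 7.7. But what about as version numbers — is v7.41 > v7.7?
True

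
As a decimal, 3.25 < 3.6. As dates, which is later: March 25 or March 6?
March 25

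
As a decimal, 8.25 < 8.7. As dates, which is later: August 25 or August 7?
August 25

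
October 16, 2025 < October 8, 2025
False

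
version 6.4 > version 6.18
False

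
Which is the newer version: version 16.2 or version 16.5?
version 16.5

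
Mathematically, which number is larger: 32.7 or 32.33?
32.7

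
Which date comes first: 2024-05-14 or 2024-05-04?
2024-05-04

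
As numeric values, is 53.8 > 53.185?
True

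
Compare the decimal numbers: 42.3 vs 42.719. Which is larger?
42.719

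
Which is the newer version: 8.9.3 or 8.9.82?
8.9.82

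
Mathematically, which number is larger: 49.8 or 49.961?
49.961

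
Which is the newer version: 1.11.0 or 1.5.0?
1.11.0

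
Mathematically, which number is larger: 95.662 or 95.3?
95.662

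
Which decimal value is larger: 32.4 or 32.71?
32.71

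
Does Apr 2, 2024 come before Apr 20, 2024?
Yes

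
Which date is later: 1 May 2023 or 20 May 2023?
20 May 2023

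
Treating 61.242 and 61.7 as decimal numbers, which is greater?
61.7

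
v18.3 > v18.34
False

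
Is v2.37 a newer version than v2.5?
Yes. Version numbers are compared segment by segment as integers, not as decimals: minor version 37 > 5, so v2.37 > v2.5 (even though the decimal 2.37 < 2.5).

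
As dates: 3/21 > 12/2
False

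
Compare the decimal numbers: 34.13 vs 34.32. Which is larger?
34.32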